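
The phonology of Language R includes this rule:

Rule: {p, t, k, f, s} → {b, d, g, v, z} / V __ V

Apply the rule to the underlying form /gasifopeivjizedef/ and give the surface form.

/s/ is a voiceless obstruent between vowels /a/ and /i/, so it voices to [z].
/f/ is a voiceless obstruent between vowels /i/ and /o/, so it voices to [v].
/p/ is a voiceless obstruent between vowels /o/ and /e/, so it voices to [b].
The other instance of /f/ does not occur in the required environment and remains unchanged.
Surface form: [gazivobeivjizedef].

gazivobeivjizedef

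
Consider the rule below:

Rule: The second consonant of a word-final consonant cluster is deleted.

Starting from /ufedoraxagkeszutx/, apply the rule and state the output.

/x/ is the second consonant of a word-final cluster /tx/, so it deletes.
The other instances of /f/, /d/, /r/, /x/, /g/, /k/, /s/, /z/, /t/ do not occur in the required environment and remain unchanged.
Surface form: [ufedoraxagkeszut].

ufedoraxagkeszut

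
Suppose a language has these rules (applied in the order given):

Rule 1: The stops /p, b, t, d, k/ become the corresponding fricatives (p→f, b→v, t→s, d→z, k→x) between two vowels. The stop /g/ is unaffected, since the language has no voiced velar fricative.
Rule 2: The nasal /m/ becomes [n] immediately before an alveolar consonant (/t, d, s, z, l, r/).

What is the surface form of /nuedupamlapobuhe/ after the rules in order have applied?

nuezufanlafovuhe

Rule 1 (intervocalic spirantization): /d/ is a stop between vowels /e/ and /u/, so it spirantizes to the fricative [z]. /p/ is a stop between vowels /u/ and /a/, so it spirantizes to the fricative [f]. /p/ is a stop between vowels /a/ and /o/, so it spirantizes to the fricative [f]. /b/ is a stop between vowels /o/ and /u/, so it spirantizes to the fricative [v]. /nuedupamlapobuhe/ → nuezufamlafovuhe.
Rule 2 (nasal place assimilation): /m/ precedes the alveolar consonant /l/, so it assimilates in place to [n]. /nuezufamlafovuhe/ → nuezufanlafovuhe.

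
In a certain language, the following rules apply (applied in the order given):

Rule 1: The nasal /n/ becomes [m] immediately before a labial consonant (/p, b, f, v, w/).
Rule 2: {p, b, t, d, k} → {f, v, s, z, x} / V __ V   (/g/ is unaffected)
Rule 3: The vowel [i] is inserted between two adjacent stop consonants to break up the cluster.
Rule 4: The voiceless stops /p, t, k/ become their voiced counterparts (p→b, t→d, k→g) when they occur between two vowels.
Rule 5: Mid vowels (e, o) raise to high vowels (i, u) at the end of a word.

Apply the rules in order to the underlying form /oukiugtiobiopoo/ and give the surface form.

Rule 1 (nasal place assimilation): no segment meets the environment; /oukiugtiobiopoo/ is unchanged.
Rule 2 (intervocalic spirantization): /k/ is a stop between vowels /u/ and /i/, so it spirantizes to the fricative [x]. /b/ is a stop between vowels /o/ and /i/, so it spirantizes to the fricative [v]. /p/ is a stop between vowels /o/ and /o/, so it spirantizes to the fricative [f]. /oukiugtiobiopoo/ → ouxiugtioviofoo.
Rule 3 (stop-cluster i-epenthesis): /g/ and /t/ form a stop–stop cluster, so [i] is inserted between them. /ouxiugtioviofoo/ → ouxiugitioviofoo.
Rule 4 (intervocalic voicing): /t/ is a voiceless stop between vowels /i/ and /i/, so it voices to [d]. /ouxiugitioviofoo/ → ouxiugidioviofoo.
Rule 5 (final vowel raising): /o/ is a mid vowel in word-final position, so it raises to [u]. /ouxiugidioviofoo/ → ouxiugidioviofou.

ouxiugidioviofou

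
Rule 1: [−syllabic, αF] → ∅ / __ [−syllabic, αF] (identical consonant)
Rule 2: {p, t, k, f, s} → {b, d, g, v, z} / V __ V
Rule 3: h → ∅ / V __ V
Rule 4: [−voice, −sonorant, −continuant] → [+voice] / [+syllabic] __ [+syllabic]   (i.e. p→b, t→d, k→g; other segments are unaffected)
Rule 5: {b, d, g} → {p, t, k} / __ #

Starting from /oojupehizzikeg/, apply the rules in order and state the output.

Rule 1 (degemination): /zz/ is a geminate; the first /z/ deletes. /oojupehizzikeg/ → oojupehizikeg.
Rule 2 (intervocalic voicing): /p/ is a voiceless obstruent between vowels /u/ and /e/, so it voices to [b]. /k/ is a voiceless obstruent between vowels /i/ and /e/, so it voices to [g]. /oojupehizikeg/ → oojubehizigeg.
Rule 3 (intervocalic h-deletion): /h/ occurs between vowels /e/ and /i/, so it deletes. /oojubehizigeg/ → oojubeizigeg.
Rule 4 (intervocalic voicing): no segment meets the environment; /oojubeizigeg/ is unchanged.
Rule 5 (final devoicing): /g/ is a voiced stop in word-final position, so it devoices to [k]. /oojubeizigeg/ → oojubeizigek.

oojubeizigek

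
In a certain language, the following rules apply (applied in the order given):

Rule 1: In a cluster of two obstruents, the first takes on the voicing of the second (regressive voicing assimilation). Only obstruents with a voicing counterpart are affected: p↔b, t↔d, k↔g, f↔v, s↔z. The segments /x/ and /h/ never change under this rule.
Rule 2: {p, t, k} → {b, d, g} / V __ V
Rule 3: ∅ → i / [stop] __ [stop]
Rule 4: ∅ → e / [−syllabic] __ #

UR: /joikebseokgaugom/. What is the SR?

Rule 1 (regressive voicing assimilation): /b/ precedes the voiceless obstruent /s/, so it devoices to [p] by assimilation. /k/ precedes the voiced obstruent /g/, so it voices to [g] by assimilation. /joikebseokgaugom/ → joikepseoggaugom.
Rule 2 (intervocalic voicing): /k/ is a voiceless stop between vowels /i/ and /e/, so it voices to [g]. /joikepseoggaugom/ → joigepseoggaugom.
Rule 3 (stop-cluster i-epenthesis): /g/ and /g/ form a stop–stop cluster, so [i] is inserted between them. /joigepseoggaugom/ → joigepseogigaugom.
Rule 4 (final e-epenthesis): the form ends in the consonant /m/, so [e] is inserted word-finally. /joigepseogigaugom/ → joigepseogigaugome.

joigepseogigaugome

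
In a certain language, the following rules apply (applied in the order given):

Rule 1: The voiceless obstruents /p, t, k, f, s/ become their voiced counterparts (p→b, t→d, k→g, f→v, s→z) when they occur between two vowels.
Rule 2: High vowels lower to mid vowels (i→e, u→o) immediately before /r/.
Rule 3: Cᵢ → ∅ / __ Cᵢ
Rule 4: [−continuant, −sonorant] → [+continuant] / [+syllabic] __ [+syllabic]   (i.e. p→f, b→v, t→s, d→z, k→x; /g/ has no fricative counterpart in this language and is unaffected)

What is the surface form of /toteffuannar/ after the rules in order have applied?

tozefuanar

Rule 1 (intervocalic voicing): /t/ is a voiceless obstruent between vowels /o/ and /e/, so it voices to [d]. /toteffuannar/ → todeffuannar.
Rule 2 (pre-rhotic lowering): no segment meets the environment; /todeffuannar/ is unchanged.
Rule 3 (degemination): /ff/ is a geminate; the first /f/ deletes. /nn/ is a geminate; the first /n/ deletes. /todeffuannar/ → todefuanar.
Rule 4 (intervocalic spirantization): /d/ is a stop between vowels /o/ and /e/, so it spirantizes to the fricative [z]. /todefuanar/ → tozefuanar.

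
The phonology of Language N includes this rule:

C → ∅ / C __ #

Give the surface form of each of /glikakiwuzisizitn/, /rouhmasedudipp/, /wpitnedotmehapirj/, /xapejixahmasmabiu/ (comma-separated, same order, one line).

glikakiwuzisizit, rouhmasedudip, wpitnedotmehapir, xapejixahmasmabiu

/glikakiwuzisizitn/: /n/ is the second consonant of a word-final cluster /tn/, so it deletes. → [glikakiwuzisizit].
/rouhmasedudipp/: /p/ is the second consonant of a word-final cluster /pp/, so it deletes. → [rouhmasedudip].
/wpitnedotmehapirj/: /j/ is the second consonant of a word-final cluster /rj/, so it deletes. → [wpitnedotmehapir].
/xapejixahmasmabiu/: the rule's environment is not met; surfaces unchanged as [xapejixahmasmabiu].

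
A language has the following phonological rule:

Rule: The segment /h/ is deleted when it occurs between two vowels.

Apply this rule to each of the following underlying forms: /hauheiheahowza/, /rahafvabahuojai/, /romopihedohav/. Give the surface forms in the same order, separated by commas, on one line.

haueieaowza, raafvabauojai, romopiedoav

/hauheiheahowza/: /h/ occurs between vowels /u/ and /e/, so it deletes. /h/ occurs between vowels /i/ and /e/, so it deletes. /h/ occurs between vowels /a/ and /o/, so it deletes. → [haueieaowza].
/rahafvabahuojai/: /h/ occurs between vowels /a/ and /a/, so it deletes. /h/ occurs between vowels /a/ and /u/, so it deletes. → [raafvabauojai].
/romopihedohav/: /h/ occurs between vowels /i/ and /e/, so it deletes. /h/ occurs between vowels /o/ and /a/, so it deletes. → [romopiedoav].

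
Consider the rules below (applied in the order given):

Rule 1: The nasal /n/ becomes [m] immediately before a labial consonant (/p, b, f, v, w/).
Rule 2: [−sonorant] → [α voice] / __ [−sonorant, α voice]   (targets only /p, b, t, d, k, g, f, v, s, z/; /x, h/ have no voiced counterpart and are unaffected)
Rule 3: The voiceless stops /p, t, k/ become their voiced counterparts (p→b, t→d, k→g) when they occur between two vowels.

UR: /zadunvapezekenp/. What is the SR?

zadumvabezegemp

Rule 1 (nasal place assimilation): /n/ precedes the labial consonant /v/, so it assimilates in place to [m]. /n/ precedes the labial consonant /p/, so it assimilates in place to [m]. /zadunvapezekenp/ → zadumvapezekemp.
Rule 2 (regressive voicing assimilation): no segment meets the environment; /zadumvapezekemp/ is unchanged.
Rule 3 (intervocalic voicing): /p/ is a voiceless stop between vowels /a/ and /e/, so it voices to [b]. /k/ is a voiceless stop between vowels /e/ and /e/, so it voices to [g]. /zadumvapezekemp/ → zadumvabezegemp.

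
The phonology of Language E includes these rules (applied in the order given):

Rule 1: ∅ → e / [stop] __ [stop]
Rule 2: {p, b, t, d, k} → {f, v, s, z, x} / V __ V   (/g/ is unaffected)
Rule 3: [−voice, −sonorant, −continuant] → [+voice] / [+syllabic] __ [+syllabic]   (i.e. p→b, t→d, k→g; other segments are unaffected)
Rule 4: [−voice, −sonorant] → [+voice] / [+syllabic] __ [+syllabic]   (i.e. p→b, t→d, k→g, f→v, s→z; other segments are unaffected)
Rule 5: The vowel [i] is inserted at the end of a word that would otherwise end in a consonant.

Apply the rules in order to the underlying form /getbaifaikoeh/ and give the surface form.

gezevaivaixoehi

Rule 1 (stop-cluster e-epenthesis): /t/ and /b/ form a stop–stop cluster, so [e] is inserted between them. /getbaifaikoeh/ → getebaifaikoeh.
Rule 2 (intervocalic spirantization): /t/ is a stop between vowels /e/ and /e/, so it spirantizes to the fricative [s]. /b/ is a stop between vowels /e/ and /a/, so it spirantizes to the fricative [v]. /k/ is a stop between vowels /i/ and /o/, so it spirantizes to the fricative [x]. /getebaifaikoeh/ → gesevaifaixoeh.
Rule 3 (intervocalic voicing): no segment meets the environment; /gesevaifaixoeh/ is unchanged.
Rule 4 (intervocalic voicing): /s/ is a voiceless obstruent between vowels /e/ and /e/, so it voices to [z]. /f/ is a voiceless obstruent between vowels /i/ and /a/, so it voices to [v]. /gesevaifaixoeh/ → gezevaivaixoeh.
Rule 5 (final i-epenthesis): the form ends in the consonant /h/, so [i] is inserted word-finally. /gezevaivaixoeh/ → gezevaivaixoehi.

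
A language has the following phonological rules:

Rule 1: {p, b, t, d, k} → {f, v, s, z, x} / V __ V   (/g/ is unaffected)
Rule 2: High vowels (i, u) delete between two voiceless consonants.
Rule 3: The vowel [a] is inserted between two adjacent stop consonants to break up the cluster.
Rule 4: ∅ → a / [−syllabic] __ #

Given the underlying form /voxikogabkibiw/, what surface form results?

voxxogabakiviwa

Rule 1 (intervocalic spirantization): /k/ is a stop between vowels /i/ and /o/, so it spirantizes to the fricative [x]. /b/ is a stop between vowels /i/ and /i/, so it spirantizes to the fricative [v]. /voxikogabkibiw/ → voxixogabkiviw.
Rule 2 (high vowel syncope): /i/ is a high vowel flanked by voiceless consonants /x/ and /x/, so it deletes. /voxixogabkiviw/ → voxxogabkiviw.
Rule 3 (stop-cluster a-epenthesis): /b/ and /k/ form a stop–stop cluster, so [a] is inserted between them. /voxxogabkiviw/ → voxxogabakiviw.
Rule 4 (final a-epenthesis): the form ends in the consonant /w/, so [a] is inserted word-finally. /voxxogabakiviw/ → voxxogabakiviwa.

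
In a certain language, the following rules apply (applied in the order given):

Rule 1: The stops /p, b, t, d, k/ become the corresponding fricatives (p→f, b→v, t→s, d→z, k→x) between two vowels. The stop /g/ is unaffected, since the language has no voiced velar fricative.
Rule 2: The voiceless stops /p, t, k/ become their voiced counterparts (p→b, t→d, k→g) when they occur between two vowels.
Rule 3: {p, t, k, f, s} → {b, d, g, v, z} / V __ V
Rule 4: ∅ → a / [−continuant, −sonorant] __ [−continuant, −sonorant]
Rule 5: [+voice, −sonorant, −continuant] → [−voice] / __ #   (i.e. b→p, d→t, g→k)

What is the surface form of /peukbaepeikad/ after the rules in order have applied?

peukabaeveixat

Rule 1 (intervocalic spirantization): /p/ is a stop between vowels /e/ and /e/, so it spirantizes to the fricative [f]. /k/ is a stop between vowels /i/ and /a/, so it spirantizes to the fricative [x]. /peukbaepeikad/ → peukbaefeixad.
Rule 2 (intervocalic voicing): no segment meets the environment; /peukbaefeixad/ is unchanged.
Rule 3 (intervocalic voicing): /f/ is a voiceless obstruent between vowels /e/ and /e/, so it voices to [v]. /peukbaefeixad/ → peukbaeveixad.
Rule 4 (stop-cluster a-epenthesis): /k/ and /b/ form a stop–stop cluster, so [a] is inserted between them. /peukbaeveixad/ → peukabaeveixad.
Rule 5 (final devoicing): /d/ is a voiced stop in word-final position, so it devoices to [t]. /peukabaeveixad/ → peukabaeveixat.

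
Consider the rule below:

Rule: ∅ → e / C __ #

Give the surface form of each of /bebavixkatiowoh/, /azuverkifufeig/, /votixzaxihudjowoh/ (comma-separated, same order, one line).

/bebavixkatiowoh/: the form ends in the consonant /h/, so [e] is inserted word-finally. → [bebavixkatiowohe].
/azuverkifufeig/: the form ends in the consonant /g/, so [e] is inserted word-finally. → [azuverkifufeige].
/votixzaxihudjowoh/: the form ends in the consonant /h/, so [e] is inserted word-finally. → [votixzaxihudjowohe].

bebavixkatiowohe, azuverkifufeige, votixzaxihudjowohe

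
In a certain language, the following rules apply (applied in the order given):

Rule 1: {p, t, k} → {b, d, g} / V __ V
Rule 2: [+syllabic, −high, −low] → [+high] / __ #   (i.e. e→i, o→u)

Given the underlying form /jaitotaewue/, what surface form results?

jaidodaewui

Rule 1 (intervocalic voicing): /t/ is a voiceless stop between vowels /i/ and /o/, so it voices to [d]. /t/ is a voiceless stop between vowels /o/ and /a/, so it voices to [d]. /jaitotaewue/ → jaidodaewue.
Rule 2 (final vowel raising): /e/ is a mid vowel in word-final position, so it raises to [i]. /jaidodaewue/ → jaidodaewui.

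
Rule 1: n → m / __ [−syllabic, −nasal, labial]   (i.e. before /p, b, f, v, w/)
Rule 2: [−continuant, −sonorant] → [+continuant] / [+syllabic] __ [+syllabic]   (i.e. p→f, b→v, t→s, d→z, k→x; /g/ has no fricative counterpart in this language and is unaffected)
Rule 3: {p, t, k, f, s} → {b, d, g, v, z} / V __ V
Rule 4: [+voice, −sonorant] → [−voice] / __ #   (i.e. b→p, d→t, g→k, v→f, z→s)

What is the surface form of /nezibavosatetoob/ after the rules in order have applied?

nezivavozazezoop

Rule 1 (nasal place assimilation): no segment meets the environment; /nezibavosatetoob/ is unchanged.
Rule 2 (intervocalic spirantization): /b/ is a stop between vowels /i/ and /a/, so it spirantizes to the fricative [v]. /t/ is a stop between vowels /a/ and /e/, so it spirantizes to the fricative [s]. /t/ is a stop between vowels /e/ and /o/, so it spirantizes to the fricative [s]. /nezibavosatetoob/ → nezivavosasesoob.
Rule 3 (intervocalic voicing): /s/ is a voiceless obstruent between vowels /o/ and /a/, so it voices to [z]. /s/ is a voiceless obstruent between vowels /a/ and /e/, so it voices to [z]. /s/ is a voiceless obstruent between vowels /e/ and /o/, so it voices to [z]. /nezivavosasesoob/ → nezivavozazezoob.
Rule 4 (final devoicing): /b/ is a voiced obstruent in word-final position, so it devoices to [p]. /nezivavozazezoob/ → nezivavozazezoop.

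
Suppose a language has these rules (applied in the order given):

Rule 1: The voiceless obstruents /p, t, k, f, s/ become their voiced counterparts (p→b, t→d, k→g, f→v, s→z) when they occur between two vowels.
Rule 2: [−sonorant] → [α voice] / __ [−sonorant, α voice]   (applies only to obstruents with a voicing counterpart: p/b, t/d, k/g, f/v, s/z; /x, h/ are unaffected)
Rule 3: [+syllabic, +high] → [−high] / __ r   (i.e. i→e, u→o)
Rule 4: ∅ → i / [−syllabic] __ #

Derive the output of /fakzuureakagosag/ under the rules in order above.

fagzuoreagagozagi

Rule 1 (intervocalic voicing): /k/ is a voiceless obstruent between vowels /a/ and /a/, so it voices to [g]. /s/ is a voiceless obstruent between vowels /o/ and /a/, so it voices to [z]. /fakzuureakagosag/ → fakzuureagagozag.
Rule 2 (regressive voicing assimilation): /k/ precedes the voiced obstruent /z/, so it voices to [g] by assimilation. /fakzuureagagozag/ → fagzuureagagozag.
Rule 3 (pre-rhotic lowering): /u/ is a high vowel immediately before /r/, so it lowers to [o]. /fagzuureagagozag/ → fagzuoreagagozag.
Rule 4 (final i-epenthesis): the form ends in the consonant /g/, so [i] is inserted word-finally. /fagzuoreagagozag/ → fagzuoreagagozagi.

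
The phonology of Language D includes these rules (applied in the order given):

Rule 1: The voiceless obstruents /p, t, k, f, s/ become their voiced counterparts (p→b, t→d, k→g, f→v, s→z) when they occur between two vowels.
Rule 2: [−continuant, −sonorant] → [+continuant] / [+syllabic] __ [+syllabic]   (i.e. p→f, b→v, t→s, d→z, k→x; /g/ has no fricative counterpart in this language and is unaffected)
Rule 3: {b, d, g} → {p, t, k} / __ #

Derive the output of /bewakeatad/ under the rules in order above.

Rule 1 (intervocalic voicing): /k/ is a voiceless obstruent between vowels /a/ and /e/, so it voices to [g]. /t/ is a voiceless obstruent between vowels /a/ and /a/, so it voices to [d]. /bewakeatad/ → bewageadad.
Rule 2 (intervocalic spirantization): /d/ is a stop between vowels /a/ and /a/, so it spirantizes to the fricative [z]. /bewageadad/ → bewageazad.
Rule 3 (final devoicing): /d/ is a voiced stop in word-final position, so it devoices to [t]. /bewageazad/ → bewageazat.

bewageazat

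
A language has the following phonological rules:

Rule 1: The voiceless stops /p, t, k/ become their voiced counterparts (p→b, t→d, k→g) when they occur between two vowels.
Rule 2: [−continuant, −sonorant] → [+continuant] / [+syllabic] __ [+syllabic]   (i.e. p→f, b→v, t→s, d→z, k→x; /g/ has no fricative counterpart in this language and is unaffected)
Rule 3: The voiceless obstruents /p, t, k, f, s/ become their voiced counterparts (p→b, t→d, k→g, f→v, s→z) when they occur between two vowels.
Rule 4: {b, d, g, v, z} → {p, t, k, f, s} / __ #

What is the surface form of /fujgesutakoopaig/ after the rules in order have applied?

Rule 1 (intervocalic voicing): /t/ is a voiceless stop between vowels /u/ and /a/, so it voices to [d]. /k/ is a voiceless stop between vowels /a/ and /o/, so it voices to [g]. /p/ is a voiceless stop between vowels /o/ and /a/, so it voices to [b]. /fujgesutakoopaig/ → fujgesudagoobaig.
Rule 2 (intervocalic spirantization): /d/ is a stop between vowels /u/ and /a/, so it spirantizes to the fricative [z]. /b/ is a stop between vowels /o/ and /a/, so it spirantizes to the fricative [v]. /fujgesudagoobaig/ → fujgesuzagoovaig.
Rule 3 (intervocalic voicing): /s/ is a voiceless obstruent between vowels /e/ and /u/, so it voices to [z]. /fujgesuzagoovaig/ → fujgezuzagoovaig.
Rule 4 (final devoicing): /g/ is a voiced obstruent in word-final position, so it devoices to [k]. /fujgezuzagoovaig/ → fujgezuzagoovaik.

fujgezuzagoovaik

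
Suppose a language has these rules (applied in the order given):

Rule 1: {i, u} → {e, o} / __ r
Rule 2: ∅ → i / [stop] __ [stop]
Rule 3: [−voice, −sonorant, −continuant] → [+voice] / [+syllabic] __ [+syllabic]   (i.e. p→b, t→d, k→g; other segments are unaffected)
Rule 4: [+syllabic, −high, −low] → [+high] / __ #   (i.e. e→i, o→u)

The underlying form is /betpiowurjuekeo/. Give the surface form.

Rule 1 (pre-rhotic lowering): /u/ is a high vowel immediately before /r/, so it lowers to [o]. /betpiowurjuekeo/ → betpioworjuekeo.
Rule 2 (stop-cluster i-epenthesis): /t/ and /p/ form a stop–stop cluster, so [i] is inserted between them. /betpioworjuekeo/ → betipioworjuekeo.
Rule 3 (intervocalic voicing): /t/ is a voiceless stop between vowels /e/ and /i/, so it voices to [d]. /p/ is a voiceless stop between vowels /i/ and /i/, so it voices to [b]. /k/ is a voiceless stop between vowels /e/ and /e/, so it voices to [g]. /betipioworjuekeo/ → bedibioworjuegeo.
Rule 4 (final vowel raising): /o/ is a mid vowel in word-final position, so it raises to [u]. /bedibioworjuegeo/ → bedibioworjuegeu.

bedibioworjuegeu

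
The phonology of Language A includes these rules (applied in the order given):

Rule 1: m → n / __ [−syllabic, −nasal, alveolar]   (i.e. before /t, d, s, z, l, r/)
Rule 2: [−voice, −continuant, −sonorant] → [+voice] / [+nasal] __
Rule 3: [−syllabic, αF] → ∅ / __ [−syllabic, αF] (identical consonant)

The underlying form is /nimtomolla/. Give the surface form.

nindomola

Rule 1 (nasal place assimilation): /m/ precedes the alveolar consonant /t/, so it assimilates in place to [n]. /nimtomolla/ → nintomolla.
Rule 2 (post-nasal voicing): /t/ is a voiceless stop immediately after the nasal /n/, so it voices to [d]. /nintomolla/ → nindomolla.
Rule 3 (degemination): /ll/ is a geminate; the first /l/ deletes. /nindomolla/ → nindomola.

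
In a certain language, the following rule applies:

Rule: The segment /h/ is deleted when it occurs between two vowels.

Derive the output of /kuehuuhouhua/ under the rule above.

/h/ occurs between vowels /e/ and /u/, so it deletes.
/h/ occurs between vowels /u/ and /o/, so it deletes.
/h/ occurs between vowels /u/ and /u/, so it deletes.
Surface form: [kueuuouua].

kueuuouua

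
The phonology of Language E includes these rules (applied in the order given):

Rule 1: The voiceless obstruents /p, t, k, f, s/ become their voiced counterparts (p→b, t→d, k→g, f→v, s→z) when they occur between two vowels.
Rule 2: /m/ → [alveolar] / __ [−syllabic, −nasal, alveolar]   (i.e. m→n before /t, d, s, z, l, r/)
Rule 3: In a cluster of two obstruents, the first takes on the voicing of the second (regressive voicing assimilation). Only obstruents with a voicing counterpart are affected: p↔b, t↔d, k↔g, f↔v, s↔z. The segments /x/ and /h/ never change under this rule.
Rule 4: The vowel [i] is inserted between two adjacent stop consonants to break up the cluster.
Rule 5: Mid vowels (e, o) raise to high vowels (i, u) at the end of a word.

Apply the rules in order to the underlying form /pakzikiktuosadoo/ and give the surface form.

Rule 1 (intervocalic voicing): /k/ is a voiceless obstruent between vowels /i/ and /i/, so it voices to [g]. /s/ is a voiceless obstruent between vowels /o/ and /a/, so it voices to [z]. /pakzikiktuosadoo/ → pakzigiktuozadoo.
Rule 2 (nasal place assimilation): no segment meets the environment; /pakzigiktuozadoo/ is unchanged.
Rule 3 (regressive voicing assimilation): /k/ precedes the voiced obstruent /z/, so it voices to [g] by assimilation. /pakzigiktuozadoo/ → pagzigiktuozadoo.
Rule 4 (stop-cluster i-epenthesis): /k/ and /t/ form a stop–stop cluster, so [i] is inserted between them. /pagzigiktuozadoo/ → pagzigikituozadoo.
Rule 5 (final vowel raising): /o/ is a mid vowel in word-final position, so it raises to [u]. /pagzigikituozadoo/ → pagzigikituozadou.

pagzigikituozadou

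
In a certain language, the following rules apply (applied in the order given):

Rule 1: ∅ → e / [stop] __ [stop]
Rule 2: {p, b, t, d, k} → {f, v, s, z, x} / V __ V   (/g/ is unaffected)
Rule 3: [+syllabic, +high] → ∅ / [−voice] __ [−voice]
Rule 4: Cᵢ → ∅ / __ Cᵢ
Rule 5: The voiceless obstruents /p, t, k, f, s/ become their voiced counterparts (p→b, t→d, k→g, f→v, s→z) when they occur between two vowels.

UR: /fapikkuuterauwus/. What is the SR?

Rule 1 (stop-cluster e-epenthesis): /k/ and /k/ form a stop–stop cluster, so [e] is inserted between them. /fapikkuuterauwus/ → fapikekuuterauwus.
Rule 2 (intervocalic spirantization): /p/ is a stop between vowels /a/ and /i/, so it spirantizes to the fricative [f]. /k/ is a stop between vowels /i/ and /e/, so it spirantizes to the fricative [x]. /k/ is a stop between vowels /e/ and /u/, so it spirantizes to the fricative [x]. /t/ is a stop between vowels /u/ and /e/, so it spirantizes to the fricative [s]. /fapikekuuterauwus/ → fafixexuuserauwus.
Rule 3 (high vowel syncope): /i/ is a high vowel flanked by voiceless consonants /f/ and /x/, so it deletes. /fafixexuuserauwus/ → fafxexuuserauwus.
Rule 4 (degemination): no segment meets the environment; /fafxexuuserauwus/ is unchanged.
Rule 5 (intervocalic voicing): /s/ is a voiceless obstruent between vowels /u/ and /e/, so it voices to [z]. /fafxexuuserauwus/ → fafxexuuzerauwus.

fafxexuuzerauwus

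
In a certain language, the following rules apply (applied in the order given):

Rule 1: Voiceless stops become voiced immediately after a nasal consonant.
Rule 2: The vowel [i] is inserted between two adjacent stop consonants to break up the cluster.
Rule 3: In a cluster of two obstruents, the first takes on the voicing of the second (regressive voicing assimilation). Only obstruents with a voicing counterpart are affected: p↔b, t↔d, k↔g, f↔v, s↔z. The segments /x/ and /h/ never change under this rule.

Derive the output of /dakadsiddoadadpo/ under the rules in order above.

Rule 1 (post-nasal voicing): no segment meets the environment; /dakadsiddoadadpo/ is unchanged.
Rule 2 (stop-cluster i-epenthesis): /d/ and /d/ form a stop–stop cluster, so [i] is inserted between them. /d/ and /p/ form a stop–stop cluster, so [i] is inserted between them. /dakadsiddoadadpo/ → dakadsididoadadipo.
Rule 3 (regressive voicing assimilation): /d/ precedes the voiceless obstruent /s/, so it devoices to [t] by assimilation. /dakadsididoadadipo/ → dakatsididoadadipo.

dakatsididoadadipo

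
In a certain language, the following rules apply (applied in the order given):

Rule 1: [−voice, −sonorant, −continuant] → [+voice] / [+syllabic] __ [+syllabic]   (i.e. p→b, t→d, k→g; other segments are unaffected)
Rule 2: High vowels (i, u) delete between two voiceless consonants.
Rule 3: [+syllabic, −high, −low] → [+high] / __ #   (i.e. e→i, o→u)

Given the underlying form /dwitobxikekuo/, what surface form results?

dwidobxigeguu

Rule 1 (intervocalic voicing): /t/ is a voiceless stop between vowels /i/ and /o/, so it voices to [d]. /k/ is a voiceless stop between vowels /i/ and /e/, so it voices to [g]. /k/ is a voiceless stop between vowels /e/ and /u/, so it voices to [g]. /dwitobxikekuo/ → dwidobxigeguo.
Rule 2 (high vowel syncope): no segment meets the environment; /dwidobxigeguo/ is unchanged.
Rule 3 (final vowel raising): /o/ is a mid vowel in word-final position, so it raises to [u]. /dwidobxigeguo/ → dwidobxigeguu.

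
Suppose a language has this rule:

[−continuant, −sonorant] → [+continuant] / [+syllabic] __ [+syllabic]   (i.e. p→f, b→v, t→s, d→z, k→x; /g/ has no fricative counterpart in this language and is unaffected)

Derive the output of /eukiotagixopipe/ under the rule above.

euxiosagixofife

/k/ is a stop between vowels /u/ and /i/, so it spirantizes to the fricative [x].
/t/ is a stop between vowels /o/ and /a/, so it spirantizes to the fricative [s].
/p/ is a stop between vowels /o/ and /i/, so it spirantizes to the fricative [f].
/p/ is a stop between vowels /i/ and /e/, so it spirantizes to the fricative [f].
Surface form: [euxiosagixofife].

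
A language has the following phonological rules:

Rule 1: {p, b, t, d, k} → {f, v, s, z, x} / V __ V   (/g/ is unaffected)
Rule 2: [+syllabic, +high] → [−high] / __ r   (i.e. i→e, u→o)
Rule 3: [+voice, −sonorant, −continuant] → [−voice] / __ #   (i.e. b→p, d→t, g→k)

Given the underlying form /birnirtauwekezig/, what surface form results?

Rule 1 (intervocalic spirantization): /k/ is a stop between vowels /e/ and /e/, so it spirantizes to the fricative [x]. /birnirtauwekezig/ → birnirtauwexezig.
Rule 2 (pre-rhotic lowering): /i/ is a high vowel immediately before /r/, so it lowers to [e]. /i/ is a high vowel immediately before /r/, so it lowers to [e]. /birnirtauwexezig/ → bernertauwexezig.
Rule 3 (final devoicing): /g/ is a voiced stop in word-final position, so it devoices to [k]. /bernertauwexezig/ → bernertauwexezik.

bernertauwexezik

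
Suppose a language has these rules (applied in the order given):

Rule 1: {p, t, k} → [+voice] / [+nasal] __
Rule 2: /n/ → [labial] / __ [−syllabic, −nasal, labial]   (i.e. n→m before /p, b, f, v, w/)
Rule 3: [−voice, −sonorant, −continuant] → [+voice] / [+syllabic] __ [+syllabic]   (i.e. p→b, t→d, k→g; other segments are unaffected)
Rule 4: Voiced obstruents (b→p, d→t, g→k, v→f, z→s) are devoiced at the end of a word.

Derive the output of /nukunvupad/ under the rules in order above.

nugumvubat

Rule 1 (post-nasal voicing): no segment meets the environment; /nukunvupad/ is unchanged.
Rule 2 (nasal place assimilation): /n/ precedes the labial consonant /v/, so it assimilates in place to [m]. /nukunvupad/ → nukumvupad.
Rule 3 (intervocalic voicing): /k/ is a voiceless stop between vowels /u/ and /u/, so it voices to [g]. /p/ is a voiceless stop between vowels /u/ and /a/, so it voices to [b]. /nukumvupad/ → nugumvubad.
Rule 4 (final devoicing): /d/ is a voiced obstruent in word-final position, so it devoices to [t]. /nugumvubad/ → nugumvubat.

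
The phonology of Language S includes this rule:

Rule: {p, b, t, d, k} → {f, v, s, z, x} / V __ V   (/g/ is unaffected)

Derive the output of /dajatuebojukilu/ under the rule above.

dajasuevojuxilu

/t/ is a stop between vowels /a/ and /u/, so it spirantizes to the fricative [s].
/b/ is a stop between vowels /e/ and /o/, so it spirantizes to the fricative [v].
/k/ is a stop between vowels /u/ and /i/, so it spirantizes to the fricative [x].
The other instance of /d/ does not occur in the required environment and remains unchanged.
Surface form: [dajasuevojuxilu].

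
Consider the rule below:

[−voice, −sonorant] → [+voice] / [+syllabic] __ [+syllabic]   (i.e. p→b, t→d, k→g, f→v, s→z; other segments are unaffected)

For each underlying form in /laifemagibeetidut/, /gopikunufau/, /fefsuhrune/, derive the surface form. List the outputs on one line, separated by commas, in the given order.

/laifemagibeetidut/: /f/ is a voiceless obstruent between vowels /i/ and /e/, so it voices to [v]. /t/ is a voiceless obstruent between vowels /e/ and /i/, so it voices to [d]. → [laivemagibeedidut].
/gopikunufau/: /p/ is a voiceless obstruent between vowels /o/ and /i/, so it voices to [b]. /k/ is a voiceless obstruent between vowels /i/ and /u/, so it voices to [g]. /f/ is a voiceless obstruent between vowels /u/ and /a/, so it voices to [v]. → [gobigunuvau].
/fefsuhrune/: the rule's environment is not met; surfaces unchanged as [fefsuhrune].

laivemagibeedidut, gobigunuvau, fefsuhrune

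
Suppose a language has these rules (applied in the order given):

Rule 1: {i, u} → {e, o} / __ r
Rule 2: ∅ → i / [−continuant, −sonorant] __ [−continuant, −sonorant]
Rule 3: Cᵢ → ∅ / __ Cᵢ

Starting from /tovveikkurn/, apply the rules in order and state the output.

Rule 1 (pre-rhotic lowering): /u/ is a high vowel immediately before /r/, so it lowers to [o]. /tovveikkurn/ → tovveikkorn.
Rule 2 (stop-cluster i-epenthesis): /k/ and /k/ form a stop–stop cluster, so [i] is inserted between them. /tovveikkorn/ → tovveikikorn.
Rule 3 (degemination): /vv/ is a geminate; the first /v/ deletes. /tovveikikorn/ → toveikikorn.

toveikikorn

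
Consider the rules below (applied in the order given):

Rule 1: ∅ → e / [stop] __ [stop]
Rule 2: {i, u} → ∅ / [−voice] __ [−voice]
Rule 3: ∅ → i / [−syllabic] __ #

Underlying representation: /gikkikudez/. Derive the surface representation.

Rule 1 (stop-cluster e-epenthesis): /k/ and /k/ form a stop–stop cluster, so [e] is inserted between them. /gikkikudez/ → gikekikudez.
Rule 2 (high vowel syncope): /i/ is a high vowel flanked by voiceless consonants /k/ and /k/, so it deletes. /gikekikudez/ → gikekkudez.
Rule 3 (final i-epenthesis): the form ends in the consonant /z/, so [i] is inserted word-finally. /gikekkudez/ → gikekkudezi.

gikekkudezi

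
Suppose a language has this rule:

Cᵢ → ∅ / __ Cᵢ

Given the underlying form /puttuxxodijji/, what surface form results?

/tt/ is a geminate; the first /t/ deletes.
/xx/ is a geminate; the first /x/ deletes.
/jj/ is a geminate; the first /j/ deletes.
The other instances of /p/, /t/, /x/, /d/, /j/ do not occur in the required environment and remain unchanged.
Surface form: [putuxodiji].

putuxodiji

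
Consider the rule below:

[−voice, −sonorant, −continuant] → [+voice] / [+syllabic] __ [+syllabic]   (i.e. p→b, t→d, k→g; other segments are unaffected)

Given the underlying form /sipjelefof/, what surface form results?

No segment of /sipjelefof/ meets the structural description of the rule, so the form surfaces unchanged.

sipjelefof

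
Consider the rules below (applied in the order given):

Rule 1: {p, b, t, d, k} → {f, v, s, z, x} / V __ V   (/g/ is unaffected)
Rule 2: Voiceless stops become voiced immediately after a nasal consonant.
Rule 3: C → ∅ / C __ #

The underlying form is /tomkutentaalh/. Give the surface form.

Rule 1 (intervocalic spirantization): /t/ is a stop between vowels /u/ and /e/, so it spirantizes to the fricative [s]. /tomkutentaalh/ → tomkusentaalh.
Rule 2 (post-nasal voicing): /k/ is a voiceless stop immediately after the nasal /m/, so it voices to [g]. /t/ is a voiceless stop immediately after the nasal /n/, so it voices to [d]. /tomkusentaalh/ → tomgusendaalh.
Rule 3 (final cluster simplification): /h/ is the second consonant of a word-final cluster /lh/, so it deletes. /tomgusendaalh/ → tomgusendaal.

tomgusendaal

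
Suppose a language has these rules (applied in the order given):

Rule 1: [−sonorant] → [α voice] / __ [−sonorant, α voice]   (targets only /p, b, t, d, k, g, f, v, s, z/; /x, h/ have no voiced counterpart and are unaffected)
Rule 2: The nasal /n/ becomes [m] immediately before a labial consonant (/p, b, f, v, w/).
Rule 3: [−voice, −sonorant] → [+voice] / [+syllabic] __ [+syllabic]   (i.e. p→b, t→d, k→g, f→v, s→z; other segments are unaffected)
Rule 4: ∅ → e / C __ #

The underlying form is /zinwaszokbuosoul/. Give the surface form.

Rule 1 (regressive voicing assimilation): /s/ precedes the voiced obstruent /z/, so it voices to [z] by assimilation. /k/ precedes the voiced obstruent /b/, so it voices to [g] by assimilation. /zinwaszokbuosoul/ → zinwazzogbuosoul.
Rule 2 (nasal place assimilation): /n/ precedes the labial consonant /w/, so it assimilates in place to [m]. /zinwazzogbuosoul/ → zimwazzogbuosoul.
Rule 3 (intervocalic voicing): /s/ is a voiceless obstruent between vowels /o/ and /o/, so it voices to [z]. /zimwazzogbuosoul/ → zimwazzogbuozoul.
Rule 4 (final e-epenthesis): the form ends in the consonant /l/, so [e] is inserted word-finally. /zimwazzogbuozoul/ → zimwazzogbuozoule.

zimwazzogbuozoule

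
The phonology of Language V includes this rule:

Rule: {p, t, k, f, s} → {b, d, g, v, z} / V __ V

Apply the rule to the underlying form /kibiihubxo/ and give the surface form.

No segment of /kibiihubxo/ meets the structural description of the rule, so the form surfaces unchanged.

kibiihubxo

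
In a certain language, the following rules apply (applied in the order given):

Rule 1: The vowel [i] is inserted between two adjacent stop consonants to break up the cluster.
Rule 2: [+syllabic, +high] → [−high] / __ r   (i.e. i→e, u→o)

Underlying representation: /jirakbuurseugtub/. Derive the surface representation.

Rule 1 (stop-cluster i-epenthesis): /k/ and /b/ form a stop–stop cluster, so [i] is inserted between them. /g/ and /t/ form a stop–stop cluster, so [i] is inserted between them. /jirakbuurseugtub/ → jirakibuurseugitub.
Rule 2 (pre-rhotic lowering): /i/ is a high vowel immediately before /r/, so it lowers to [e]. /u/ is a high vowel immediately before /r/, so it lowers to [o]. /jirakibuurseugitub/ → jerakibuorseugitub.

jerakibuorseugitub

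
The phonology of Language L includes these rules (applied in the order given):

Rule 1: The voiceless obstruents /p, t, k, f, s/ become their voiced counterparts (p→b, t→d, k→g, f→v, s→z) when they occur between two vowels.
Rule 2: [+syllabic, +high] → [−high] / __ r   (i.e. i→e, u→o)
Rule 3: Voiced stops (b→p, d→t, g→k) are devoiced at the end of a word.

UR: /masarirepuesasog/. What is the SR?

Rule 1 (intervocalic voicing): /s/ is a voiceless obstruent between vowels /a/ and /a/, so it voices to [z]. /p/ is a voiceless obstruent between vowels /e/ and /u/, so it voices to [b]. /s/ is a voiceless obstruent between vowels /e/ and /a/, so it voices to [z]. /s/ is a voiceless obstruent between vowels /a/ and /o/, so it voices to [z]. /masarirepuesasog/ → mazarirebuezazog.
Rule 2 (pre-rhotic lowering): /i/ is a high vowel immediately before /r/, so it lowers to [e]. /mazarirebuezazog/ → mazarerebuezazog.
Rule 3 (final devoicing): /g/ is a voiced stop in word-final position, so it devoices to [k]. /mazarerebuezazog/ → mazarerebuezazok.

mazarerebuezazok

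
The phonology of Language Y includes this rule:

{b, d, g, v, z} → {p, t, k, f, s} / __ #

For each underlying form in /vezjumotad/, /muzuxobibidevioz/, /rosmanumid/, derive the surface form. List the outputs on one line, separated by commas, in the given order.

/vezjumotad/: /d/ is a voiced obstruent in word-final position, so it devoices to [t]. → [vezjumotat].
/muzuxobibidevioz/: /z/ is a voiced obstruent in word-final position, so it devoices to [s]. → [muzuxobibidevios].
/rosmanumid/: /d/ is a voiced obstruent in word-final position, so it devoices to [t]. → [rosmanumit].

vezjumotat, muzuxobibidevios, rosmanumit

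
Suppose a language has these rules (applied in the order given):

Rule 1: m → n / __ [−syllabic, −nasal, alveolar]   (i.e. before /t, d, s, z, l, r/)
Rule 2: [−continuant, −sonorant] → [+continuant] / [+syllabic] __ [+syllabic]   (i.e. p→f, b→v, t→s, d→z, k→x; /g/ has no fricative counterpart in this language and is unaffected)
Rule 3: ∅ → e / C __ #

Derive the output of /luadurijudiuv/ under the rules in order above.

luazurijuziuve

Rule 1 (nasal place assimilation): no segment meets the environment; /luadurijudiuv/ is unchanged.
Rule 2 (intervocalic spirantization): /d/ is a stop between vowels /a/ and /u/, so it spirantizes to the fricative [z]. /d/ is a stop between vowels /u/ and /i/, so it spirantizes to the fricative [z]. /luadurijudiuv/ → luazurijuziuv.
Rule 3 (final e-epenthesis): the form ends in the consonant /v/, so [e] is inserted word-finally. /luazurijuziuv/ → luazurijuziuve.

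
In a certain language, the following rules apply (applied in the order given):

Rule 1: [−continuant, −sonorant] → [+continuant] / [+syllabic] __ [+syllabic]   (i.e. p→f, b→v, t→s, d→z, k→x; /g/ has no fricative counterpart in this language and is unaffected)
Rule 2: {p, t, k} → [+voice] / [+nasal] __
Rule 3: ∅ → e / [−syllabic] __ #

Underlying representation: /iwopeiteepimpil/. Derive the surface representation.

iwofeiseefimbile

Rule 1 (intervocalic spirantization): /p/ is a stop between vowels /o/ and /e/, so it spirantizes to the fricative [f]. /t/ is a stop between vowels /i/ and /e/, so it spirantizes to the fricative [s]. /p/ is a stop between vowels /e/ and /i/, so it spirantizes to the fricative [f]. /iwopeiteepimpil/ → iwofeiseefimpil.
Rule 2 (post-nasal voicing): /p/ is a voiceless stop immediately after the nasal /m/, so it voices to [b]. /iwofeiseefimpil/ → iwofeiseefimbil.
Rule 3 (final e-epenthesis): the form ends in the consonant /l/, so [e] is inserted word-finally. /iwofeiseefimbil/ → iwofeiseefimbile.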